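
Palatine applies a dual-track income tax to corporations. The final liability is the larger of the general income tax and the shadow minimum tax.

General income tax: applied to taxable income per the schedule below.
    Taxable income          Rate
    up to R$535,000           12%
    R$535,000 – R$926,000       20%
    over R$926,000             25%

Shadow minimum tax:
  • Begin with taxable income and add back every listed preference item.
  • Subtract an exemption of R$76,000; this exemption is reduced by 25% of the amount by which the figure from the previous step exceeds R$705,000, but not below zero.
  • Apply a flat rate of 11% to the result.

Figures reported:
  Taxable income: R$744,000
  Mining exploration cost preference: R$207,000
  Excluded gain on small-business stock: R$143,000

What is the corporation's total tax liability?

R$120,340

General income tax:
  R$535,000 × 12% = R$64,200
  R$209,000 × 20% = R$41,800
  → R$106,000

Shadow minimum tax:
  Adjusted income: R$744,000 + R$207,000 + R$143,000 = R$1,094,000
  Exemption: 25% × (R$1,094,000 − R$705,000) = R$97,250 ≥ R$76,000, so the exemption is fully phased out
  Base: R$1,094,000 − R$0 = R$1,094,000
  R$1,094,000 × 11% = R$120,340

R$120,340 > R$106,000, so the shadow minimum tax is the binding amount.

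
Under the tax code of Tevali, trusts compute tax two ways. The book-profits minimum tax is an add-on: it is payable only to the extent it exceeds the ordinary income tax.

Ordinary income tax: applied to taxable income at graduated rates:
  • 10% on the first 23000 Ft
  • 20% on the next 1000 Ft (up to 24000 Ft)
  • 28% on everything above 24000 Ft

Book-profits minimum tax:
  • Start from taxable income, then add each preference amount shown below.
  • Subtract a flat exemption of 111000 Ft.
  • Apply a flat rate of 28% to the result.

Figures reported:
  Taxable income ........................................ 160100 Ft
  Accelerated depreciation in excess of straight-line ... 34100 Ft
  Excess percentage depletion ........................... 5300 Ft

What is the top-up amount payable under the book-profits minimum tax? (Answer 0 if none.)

0 Ft

Ordinary income tax:
  23000 Ft × 10% = 2300 Ft
  1000 Ft × 20% = 200 Ft
  136100 Ft × 28% = 38108 Ft
  → 40608 Ft

Book-profits minimum tax:
  Adjusted income: 160100 Ft + 34100 Ft + 5300 Ft = 199500 Ft
  Less exemption 111000 Ft → base 88500 Ft
  88500 Ft × 28% = 24780 Ft

24780 Ft ≤ 40608 Ft, so no add-on is due.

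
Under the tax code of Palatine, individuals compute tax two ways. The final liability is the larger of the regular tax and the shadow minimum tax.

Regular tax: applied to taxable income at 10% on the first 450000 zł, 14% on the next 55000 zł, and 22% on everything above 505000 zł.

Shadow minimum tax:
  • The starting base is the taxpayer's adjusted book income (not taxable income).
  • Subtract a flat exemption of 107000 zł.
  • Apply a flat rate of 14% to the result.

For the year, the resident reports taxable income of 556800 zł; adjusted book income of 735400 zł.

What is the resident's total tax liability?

Regular tax:
  450000 zł × 10% = 45000 zł
  55000 zł × 14% = 7700 zł
  51800 zł × 22% = 11396 zł
  → 64096 zł

Shadow minimum tax:
  Base (adjusted book income): 735400 zł
  Less exemption 107000 zł → base 628400 zł
  628400 zł × 14% = 87976 zł

87976 zł > 64096 zł, so the shadow minimum tax is the binding amount.

87976 zł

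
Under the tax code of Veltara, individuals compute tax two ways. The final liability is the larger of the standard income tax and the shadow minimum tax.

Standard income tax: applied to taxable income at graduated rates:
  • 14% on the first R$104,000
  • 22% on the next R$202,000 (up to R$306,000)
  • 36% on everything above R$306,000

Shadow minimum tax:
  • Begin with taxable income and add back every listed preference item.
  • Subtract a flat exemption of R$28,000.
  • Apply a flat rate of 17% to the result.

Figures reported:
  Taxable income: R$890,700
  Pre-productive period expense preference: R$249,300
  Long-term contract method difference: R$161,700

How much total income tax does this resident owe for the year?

Standard income tax:
  R$104,000 × 14% = R$14,560
  R$202,000 × 22% = R$44,440
  R$584,700 × 36% = R$210,492
  → R$269,492

Shadow minimum tax:
  Adjusted income: R$890,700 + R$249,300 + R$161,700 = R$1,301,700
  Less exemption R$28,000 → base R$1,273,700
  R$1,273,700 × 17% = R$216,529

R$269,492 > R$216,529, so the standard income tax governs.

R$269,492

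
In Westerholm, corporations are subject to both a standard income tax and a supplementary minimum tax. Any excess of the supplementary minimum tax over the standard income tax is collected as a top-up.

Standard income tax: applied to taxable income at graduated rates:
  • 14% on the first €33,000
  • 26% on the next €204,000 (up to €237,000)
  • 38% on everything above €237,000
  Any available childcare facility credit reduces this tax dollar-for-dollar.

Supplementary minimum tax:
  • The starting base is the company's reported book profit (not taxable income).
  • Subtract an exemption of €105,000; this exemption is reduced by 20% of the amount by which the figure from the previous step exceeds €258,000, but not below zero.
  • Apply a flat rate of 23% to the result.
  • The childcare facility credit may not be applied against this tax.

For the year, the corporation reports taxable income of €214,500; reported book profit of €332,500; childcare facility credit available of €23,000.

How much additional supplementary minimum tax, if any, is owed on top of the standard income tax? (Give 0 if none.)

Standard income tax:
  €33,000 × 14% = €4,620
  €181,500 × 26% = €47,190
  → €51,810
  Less childcare facility credit €23,000 → €28,810

Supplementary minimum tax:
  Base (reported book profit): €332,500
  Exemption: €105,000 − 20% × (€332,500 − €258,000) = €105,000 − €14,900 = €90,100
  Base: €332,500 − €90,100 = €242,400
  €242,400 × 23% = €55,752

Excess of supplementary minimum tax over standard income tax: €55,752 − €28,810 = €26,942.

€26,942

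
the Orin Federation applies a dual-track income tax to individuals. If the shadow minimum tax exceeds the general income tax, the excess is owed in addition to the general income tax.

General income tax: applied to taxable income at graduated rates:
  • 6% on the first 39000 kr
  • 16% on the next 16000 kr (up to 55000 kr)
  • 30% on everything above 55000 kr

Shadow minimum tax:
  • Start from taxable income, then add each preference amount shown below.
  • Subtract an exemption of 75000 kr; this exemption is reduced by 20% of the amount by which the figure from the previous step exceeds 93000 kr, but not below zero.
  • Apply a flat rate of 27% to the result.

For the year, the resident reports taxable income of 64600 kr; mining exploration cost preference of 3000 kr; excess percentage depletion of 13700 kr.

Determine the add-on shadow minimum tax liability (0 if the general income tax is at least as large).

0 kr

General income tax:
  39000 kr × 6% = 2340 kr
  16000 kr × 16% = 2560 kr
  9600 kr × 30% = 2880 kr
  → 7780 kr

Shadow minimum tax:
  Adjusted income: 64600 kr + 3000 kr + 13700 kr = 81300 kr
  Exemption: 81300 kr ≤ 93000 kr, so full 75000 kr applies
  Base: 81300 kr − 75000 kr = 6300 kr
  6300 kr × 27% = 1701 kr

1701 kr ≤ 7780 kr, so no add-on is due.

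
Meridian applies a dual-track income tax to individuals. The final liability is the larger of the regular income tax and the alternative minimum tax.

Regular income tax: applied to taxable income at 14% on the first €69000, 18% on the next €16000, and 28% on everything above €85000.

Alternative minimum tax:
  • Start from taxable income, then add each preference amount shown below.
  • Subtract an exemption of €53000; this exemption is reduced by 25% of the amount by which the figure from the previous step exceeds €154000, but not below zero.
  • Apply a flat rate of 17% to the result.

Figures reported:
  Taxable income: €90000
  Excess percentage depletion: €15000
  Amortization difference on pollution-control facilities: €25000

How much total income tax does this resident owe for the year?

Regular income tax:
  €69000 × 14% = €9660
  €16000 × 18% = €2880
  €5000 × 28% = €1400
  → €13940

Alternative minimum tax:
  Adjusted income: €90000 + €15000 + €25000 = €130000
  Exemption: €130000 ≤ €154000, so full €53000 applies
  Base: €130000 − €53000 = €77000
  €77000 × 17% = €13090

€13940 > €13090, so the regular income tax governs.

€13940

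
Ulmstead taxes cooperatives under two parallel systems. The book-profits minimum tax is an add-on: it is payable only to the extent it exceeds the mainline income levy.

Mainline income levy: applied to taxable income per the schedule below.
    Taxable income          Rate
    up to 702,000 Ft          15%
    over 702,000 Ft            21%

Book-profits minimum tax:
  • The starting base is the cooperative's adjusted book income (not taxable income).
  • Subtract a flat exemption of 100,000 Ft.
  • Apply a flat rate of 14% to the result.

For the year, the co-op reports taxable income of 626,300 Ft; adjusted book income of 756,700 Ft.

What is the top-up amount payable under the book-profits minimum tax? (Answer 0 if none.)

Mainline income levy:
  626,300 Ft × 15% = 93,945 Ft

Book-profits minimum tax:
  Base (adjusted book income): 756,700 Ft
  Less exemption 100,000 Ft → base 656,700 Ft
  656,700 Ft × 14% = 91,938 Ft

91,938 Ft ≤ 93,945 Ft, so no add-on is due.

0 Ft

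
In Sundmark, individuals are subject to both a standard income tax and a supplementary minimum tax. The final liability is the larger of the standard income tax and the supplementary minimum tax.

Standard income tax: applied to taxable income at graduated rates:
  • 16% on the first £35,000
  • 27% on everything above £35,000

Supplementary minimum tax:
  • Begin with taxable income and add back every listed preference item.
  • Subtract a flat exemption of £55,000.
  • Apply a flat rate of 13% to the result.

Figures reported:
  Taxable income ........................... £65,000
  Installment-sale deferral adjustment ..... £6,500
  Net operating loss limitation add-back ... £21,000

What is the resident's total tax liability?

£13,700

Standard income tax:
  £35,000 × 16% = £5,600
  £30,000 × 27% = £8,100
  → £13,700

Supplementary minimum tax:
  Adjusted income: £65,000 + £6,500 + £21,000 = £92,500
  Less exemption £55,000 → base £37,500
  £37,500 × 13% = £4,875

£13,700 > £4,875, so the standard income tax governs.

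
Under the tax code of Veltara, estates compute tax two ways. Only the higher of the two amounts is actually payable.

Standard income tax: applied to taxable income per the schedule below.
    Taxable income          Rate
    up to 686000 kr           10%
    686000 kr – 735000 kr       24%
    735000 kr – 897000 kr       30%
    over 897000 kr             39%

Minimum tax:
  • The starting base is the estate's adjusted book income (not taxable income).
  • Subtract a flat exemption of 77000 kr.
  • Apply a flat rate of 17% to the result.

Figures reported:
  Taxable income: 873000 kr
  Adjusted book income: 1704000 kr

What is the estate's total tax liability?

Minimum tax:
  Base (adjusted book income): 1704000 kr
  Less exemption 77000 kr → base 1627000 kr
  1627000 kr × 17% = 276590 kr

Standard income tax:
  686000 kr × 10% = 68600 kr
  49000 kr × 24% = 11760 kr
  138000 kr × 30% = 41400 kr
  → 121760 kr

276590 kr > 121760 kr, so the minimum tax is the binding amount.

276590 kr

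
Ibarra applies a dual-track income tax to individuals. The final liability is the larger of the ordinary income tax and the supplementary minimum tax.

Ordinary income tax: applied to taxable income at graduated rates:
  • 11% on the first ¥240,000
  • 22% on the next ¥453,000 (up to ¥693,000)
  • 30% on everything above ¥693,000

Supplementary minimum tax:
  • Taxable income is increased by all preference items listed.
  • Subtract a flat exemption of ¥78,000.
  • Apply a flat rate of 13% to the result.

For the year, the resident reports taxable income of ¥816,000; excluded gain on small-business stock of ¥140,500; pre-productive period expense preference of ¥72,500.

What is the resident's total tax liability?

¥162,960

Supplementary minimum tax:
  Adjusted income: ¥816,000 + ¥140,500 + ¥72,500 = ¥1,029,000
  Less exemption ¥78,000 → base ¥951,000
  ¥951,000 × 13% = ¥123,630

Ordinary income tax:
  ¥240,000 × 11% = ¥26,400
  ¥453,000 × 22% = ¥99,660
  ¥123,000 × 30% = ¥36,900
  → ¥162,960

¥162,960 > ¥123,630, so the ordinary income tax governs.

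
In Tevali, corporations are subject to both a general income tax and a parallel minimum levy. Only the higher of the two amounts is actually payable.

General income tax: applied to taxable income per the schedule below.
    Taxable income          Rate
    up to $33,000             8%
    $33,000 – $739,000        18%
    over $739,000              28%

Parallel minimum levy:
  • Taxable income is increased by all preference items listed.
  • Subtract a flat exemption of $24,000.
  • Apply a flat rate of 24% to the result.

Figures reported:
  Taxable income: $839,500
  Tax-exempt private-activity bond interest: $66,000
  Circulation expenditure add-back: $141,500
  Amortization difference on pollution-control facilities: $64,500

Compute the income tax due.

$261,000

Parallel minimum levy:
  Adjusted income: $839,500 + $66,000 + $141,500 + $64,500 = $1,111,500
  Less exemption $24,000 → base $1,087,500
  $1,087,500 × 24% = $261,000

General income tax:
  $33,000 × 8% = $2,640
  $706,000 × 18% = $127,080
  $100,500 × 28% = $28,140
  → $157,860

$261,000 > $157,860, so the parallel minimum levy is the binding amount.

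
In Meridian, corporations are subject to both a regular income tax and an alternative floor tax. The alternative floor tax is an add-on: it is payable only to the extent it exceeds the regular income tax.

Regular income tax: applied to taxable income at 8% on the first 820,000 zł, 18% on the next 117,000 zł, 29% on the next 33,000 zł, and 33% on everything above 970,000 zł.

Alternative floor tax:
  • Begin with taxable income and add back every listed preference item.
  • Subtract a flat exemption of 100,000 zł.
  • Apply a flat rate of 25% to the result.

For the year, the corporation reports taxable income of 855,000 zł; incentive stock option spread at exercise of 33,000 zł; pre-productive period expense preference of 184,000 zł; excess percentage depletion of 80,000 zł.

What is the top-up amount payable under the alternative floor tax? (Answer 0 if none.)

Alternative floor tax:
  Adjusted income: 855,000 zł + 33,000 zł + 184,000 zł + 80,000 zł = 1,152,000 zł
  Less exemption 100,000 zł → base 1,052,000 zł
  1,052,000 zł × 25% = 263,000 zł

Regular income tax:
  820,000 zł × 8% = 65,600 zł
  35,000 zł × 18% = 6,300 zł
  → 71,900 zł

Excess of alternative floor tax over regular income tax: 263,000 zł − 71,900 zł = 191,100 zł.

191,100 zł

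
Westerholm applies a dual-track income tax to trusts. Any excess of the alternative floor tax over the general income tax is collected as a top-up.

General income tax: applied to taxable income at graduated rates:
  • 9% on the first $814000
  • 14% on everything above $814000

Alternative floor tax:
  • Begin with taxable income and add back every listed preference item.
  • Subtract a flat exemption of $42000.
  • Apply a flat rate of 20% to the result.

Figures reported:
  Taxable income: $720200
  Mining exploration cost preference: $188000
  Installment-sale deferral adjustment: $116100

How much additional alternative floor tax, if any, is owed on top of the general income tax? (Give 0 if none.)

General income tax:
  $720200 × 9% = $64818

Alternative floor tax:
  Adjusted income: $720200 + $188000 + $116100 = $1024300
  Less exemption $42000 → base $982300
  $982300 × 20% = $196460

Excess of alternative floor tax over general income tax: $196460 − $64818 = $131642.

$131642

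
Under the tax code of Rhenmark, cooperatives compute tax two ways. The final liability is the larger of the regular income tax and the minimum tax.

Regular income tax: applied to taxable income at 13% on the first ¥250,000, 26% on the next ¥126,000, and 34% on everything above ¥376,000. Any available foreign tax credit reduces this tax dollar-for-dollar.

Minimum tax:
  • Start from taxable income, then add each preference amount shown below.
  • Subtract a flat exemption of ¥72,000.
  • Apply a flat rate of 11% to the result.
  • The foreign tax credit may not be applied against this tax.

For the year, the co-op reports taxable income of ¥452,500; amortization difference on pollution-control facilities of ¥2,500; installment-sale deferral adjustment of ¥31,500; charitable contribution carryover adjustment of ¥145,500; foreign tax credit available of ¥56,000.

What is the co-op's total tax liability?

¥61,600

Regular income tax:
  ¥250,000 × 13% = ¥32,500
  ¥126,000 × 26% = ¥32,760
  ¥76,500 × 34% = ¥26,010
  → ¥91,270
  Less foreign tax credit ¥56,000 → ¥35,270

Minimum tax:
  Adjusted income: ¥452,500 + ¥2,500 + ¥31,500 + ¥145,500 = ¥632,000
  Less exemption ¥72,000 → base ¥560,000
  ¥560,000 × 11% = ¥61,600

¥61,600 > ¥35,270, so the minimum tax is the binding amount.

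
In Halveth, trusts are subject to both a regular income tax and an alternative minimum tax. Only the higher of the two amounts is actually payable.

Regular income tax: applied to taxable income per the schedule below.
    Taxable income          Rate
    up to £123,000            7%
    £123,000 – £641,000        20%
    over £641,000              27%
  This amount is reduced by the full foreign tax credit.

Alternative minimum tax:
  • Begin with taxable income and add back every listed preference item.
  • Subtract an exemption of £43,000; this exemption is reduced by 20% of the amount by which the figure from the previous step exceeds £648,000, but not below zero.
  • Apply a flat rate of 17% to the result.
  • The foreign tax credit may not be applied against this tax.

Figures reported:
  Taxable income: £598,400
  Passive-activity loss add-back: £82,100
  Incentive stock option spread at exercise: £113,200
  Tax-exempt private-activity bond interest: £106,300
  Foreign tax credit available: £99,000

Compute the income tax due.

Regular income tax:
  £123,000 × 7% = £8,610
  £475,400 × 20% = £95,080
  → £103,690
  Less foreign tax credit £99,000 → £4,690

Alternative minimum tax:
  Adjusted income: £598,400 + £82,100 + £113,200 + £106,300 = £900,000
  Exemption: 20% × (£900,000 − £648,000) = £50,400 ≥ £43,000, so the exemption is fully phased out
  Base: £900,000 − £0 = £900,000
  £900,000 × 17% = £153,000

£153,000 > £4,690, so the alternative minimum tax is the binding amount.

£153,000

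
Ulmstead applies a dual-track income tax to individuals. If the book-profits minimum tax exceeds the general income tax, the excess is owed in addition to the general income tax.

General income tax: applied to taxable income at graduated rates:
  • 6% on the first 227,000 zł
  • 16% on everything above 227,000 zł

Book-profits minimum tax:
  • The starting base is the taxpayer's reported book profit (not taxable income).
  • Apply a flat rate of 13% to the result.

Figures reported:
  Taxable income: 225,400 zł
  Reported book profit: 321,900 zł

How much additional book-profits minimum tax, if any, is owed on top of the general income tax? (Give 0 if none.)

28,323 zł

General income tax:
  225,400 zł × 6% = 13,524 zł

Book-profits minimum tax:
  Base (reported book profit): 321,900 zł
  321,900 zł × 13% = 41,847 zł

Excess of book-profits minimum tax over general income tax: 41,847 zł − 13,524 zł = 28,323 zł.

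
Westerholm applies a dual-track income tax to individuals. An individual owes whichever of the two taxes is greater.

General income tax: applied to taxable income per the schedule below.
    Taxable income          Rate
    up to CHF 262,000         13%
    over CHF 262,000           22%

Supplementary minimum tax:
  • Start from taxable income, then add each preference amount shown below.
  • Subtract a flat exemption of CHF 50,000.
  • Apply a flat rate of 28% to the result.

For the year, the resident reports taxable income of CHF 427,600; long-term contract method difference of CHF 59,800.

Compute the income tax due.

Supplementary minimum tax:
  Adjusted income: CHF 427,600 + CHF 59,800 = CHF 487,400
  Less exemption CHF 50,000 → base CHF 437,400
  CHF 437,400 × 28% = CHF 122,472

General income tax:
  CHF 262,000 × 13% = CHF 34,060
  CHF 165,600 × 22% = CHF 36,432
  → CHF 70,492

CHF 122,472 > CHF 70,492, so the supplementary minimum tax is the binding amount.

CHF 122,472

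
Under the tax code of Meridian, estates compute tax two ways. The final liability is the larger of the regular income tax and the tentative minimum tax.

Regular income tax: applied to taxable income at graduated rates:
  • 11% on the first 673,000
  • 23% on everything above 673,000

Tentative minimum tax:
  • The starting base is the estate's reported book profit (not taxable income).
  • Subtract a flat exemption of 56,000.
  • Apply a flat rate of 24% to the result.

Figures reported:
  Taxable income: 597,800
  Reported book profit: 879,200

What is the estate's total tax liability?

197,568

Tentative minimum tax:
  Base (reported book profit): 879,200
  Less exemption 56,000 → base 823,200
  823,200 × 24% = 197,568

Regular income tax:
  597,800 × 11% = 65,758

197,568 > 65,758, so the tentative minimum tax is the binding amount.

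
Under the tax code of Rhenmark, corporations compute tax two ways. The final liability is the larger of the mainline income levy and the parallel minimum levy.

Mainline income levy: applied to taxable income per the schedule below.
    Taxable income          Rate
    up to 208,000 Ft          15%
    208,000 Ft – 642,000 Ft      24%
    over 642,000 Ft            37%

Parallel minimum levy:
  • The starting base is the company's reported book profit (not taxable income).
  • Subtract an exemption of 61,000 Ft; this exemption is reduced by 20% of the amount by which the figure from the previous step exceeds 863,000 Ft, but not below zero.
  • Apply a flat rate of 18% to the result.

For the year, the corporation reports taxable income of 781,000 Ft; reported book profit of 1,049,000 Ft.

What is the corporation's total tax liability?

186,790 Ft

Parallel minimum levy:
  Base (reported book profit): 1,049,000 Ft
  Exemption: 61,000 Ft − 20% × (1,049,000 Ft − 863,000 Ft) = 61,000 Ft − 37,200 Ft = 23,800 Ft
  Base: 1,049,000 Ft − 23,800 Ft = 1,025,200 Ft
  1,025,200 Ft × 18% = 184,536 Ft

Mainline income levy:
  208,000 Ft × 15% = 31,200 Ft
  434,000 Ft × 24% = 104,160 Ft
  139,000 Ft × 37% = 51,430 Ft
  → 186,790 Ft

186,790 Ft > 184,536 Ft, so the mainline income levy governs.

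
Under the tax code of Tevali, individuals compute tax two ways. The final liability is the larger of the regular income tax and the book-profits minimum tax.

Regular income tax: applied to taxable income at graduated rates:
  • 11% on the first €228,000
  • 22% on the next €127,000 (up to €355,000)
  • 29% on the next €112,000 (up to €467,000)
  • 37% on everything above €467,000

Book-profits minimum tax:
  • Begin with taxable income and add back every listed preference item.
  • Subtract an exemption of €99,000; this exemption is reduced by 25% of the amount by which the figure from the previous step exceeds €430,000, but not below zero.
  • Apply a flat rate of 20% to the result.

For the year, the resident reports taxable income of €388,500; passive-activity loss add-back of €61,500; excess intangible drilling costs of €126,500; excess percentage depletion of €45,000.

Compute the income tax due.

€114,075

Regular income tax:
  €228,000 × 11% = €25,080
  €127,000 × 22% = €27,940
  €33,500 × 29% = €9,715
  → €62,735

Book-profits minimum tax:
  Adjusted income: €388,500 + €61,500 + €126,500 + €45,000 = €621,500
  Exemption: €99,000 − 25% × (€621,500 − €430,000) = €99,000 − €47,875 = €51,125
  Base: €621,500 − €51,125 = €570,375
  €570,375 × 20% = €114,075

€114,075 > €62,735, so the book-profits minimum tax is the binding amount.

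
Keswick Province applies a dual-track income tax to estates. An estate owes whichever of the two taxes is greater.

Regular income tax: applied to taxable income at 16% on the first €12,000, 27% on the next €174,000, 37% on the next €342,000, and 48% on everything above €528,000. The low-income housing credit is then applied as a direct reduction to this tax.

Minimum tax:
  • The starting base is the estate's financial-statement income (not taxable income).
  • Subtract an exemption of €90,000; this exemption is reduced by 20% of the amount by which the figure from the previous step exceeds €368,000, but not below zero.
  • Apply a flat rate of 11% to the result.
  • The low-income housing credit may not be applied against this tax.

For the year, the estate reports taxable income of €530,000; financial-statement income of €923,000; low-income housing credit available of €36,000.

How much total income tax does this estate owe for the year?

€140,400

Minimum tax:
  Base (financial-statement income): €923,000
  Exemption: 20% × (€923,000 − €368,000) = €111,000 ≥ €90,000, so the exemption is fully phased out
  Base: €923,000 − €0 = €923,000
  €923,000 × 11% = €101,530

Regular income tax:
  €12,000 × 16% = €1,920
  €174,000 × 27% = €46,980
  €342,000 × 37% = €126,540
  €2,000 × 48% = €960
  → €176,400
  Less low-income housing credit €36,000 → €140,400

€140,400 > €101,530, so the regular income tax governs.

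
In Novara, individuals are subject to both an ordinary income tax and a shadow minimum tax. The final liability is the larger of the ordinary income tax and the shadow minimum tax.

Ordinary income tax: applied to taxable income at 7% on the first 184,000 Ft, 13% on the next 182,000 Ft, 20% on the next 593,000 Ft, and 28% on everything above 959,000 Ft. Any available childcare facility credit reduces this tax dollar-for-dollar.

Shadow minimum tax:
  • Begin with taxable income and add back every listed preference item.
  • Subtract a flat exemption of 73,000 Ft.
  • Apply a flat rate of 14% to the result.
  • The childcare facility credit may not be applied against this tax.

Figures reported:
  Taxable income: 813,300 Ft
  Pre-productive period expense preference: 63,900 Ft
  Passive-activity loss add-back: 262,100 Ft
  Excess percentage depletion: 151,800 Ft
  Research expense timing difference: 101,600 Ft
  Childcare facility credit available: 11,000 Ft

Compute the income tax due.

Shadow minimum tax:
  Adjusted income: 813,300 Ft + 63,900 Ft + 262,100 Ft + 151,800 Ft + 101,600 Ft = 1,392,700 Ft
  Less exemption 73,000 Ft → base 1,319,700 Ft
  1,319,700 Ft × 14% = 184,758 Ft

Ordinary income tax:
  184,000 Ft × 7% = 12,880 Ft
  182,000 Ft × 13% = 23,660 Ft
  447,300 Ft × 20% = 89,460 Ft
  → 126,000 Ft
  Less childcare facility credit 11,000 Ft → 115,000 Ft

184,758 Ft > 115,000 Ft, so the shadow minimum tax is the binding amount.

184,758 Ft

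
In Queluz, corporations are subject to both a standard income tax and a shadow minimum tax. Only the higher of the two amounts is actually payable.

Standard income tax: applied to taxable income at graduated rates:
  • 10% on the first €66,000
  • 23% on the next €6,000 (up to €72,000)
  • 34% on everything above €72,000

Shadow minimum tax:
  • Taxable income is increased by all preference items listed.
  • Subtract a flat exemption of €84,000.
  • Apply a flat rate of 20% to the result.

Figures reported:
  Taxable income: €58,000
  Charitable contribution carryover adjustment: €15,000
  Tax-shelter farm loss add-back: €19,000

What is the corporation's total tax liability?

€5,800

Standard income tax:
  €58,000 × 10% = €5,800

Shadow minimum tax:
  Adjusted income: €58,000 + €15,000 + €19,000 = €92,000
  Less exemption €84,000 → base €8,000
  €8,000 × 20% = €1,600

€5,800 > €1,600, so the standard income tax governs.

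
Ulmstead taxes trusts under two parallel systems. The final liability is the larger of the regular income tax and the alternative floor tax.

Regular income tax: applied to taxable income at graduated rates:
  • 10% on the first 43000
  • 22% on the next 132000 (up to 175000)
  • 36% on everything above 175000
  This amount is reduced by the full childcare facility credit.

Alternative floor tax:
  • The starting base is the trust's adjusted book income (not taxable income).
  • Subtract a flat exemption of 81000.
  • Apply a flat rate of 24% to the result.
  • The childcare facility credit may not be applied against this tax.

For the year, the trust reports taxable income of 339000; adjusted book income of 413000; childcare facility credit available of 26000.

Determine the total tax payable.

79680

Regular income tax:
  43000 × 10% = 4300
  132000 × 22% = 29040
  164000 × 36% = 59040
  → 92380
  Less childcare facility credit 26000 → 66380

Alternative floor tax:
  Base (adjusted book income): 413000
  Less exemption 81000 → base 332000
  332000 × 24% = 79680

79680 > 66380, so the alternative floor tax is the binding amount.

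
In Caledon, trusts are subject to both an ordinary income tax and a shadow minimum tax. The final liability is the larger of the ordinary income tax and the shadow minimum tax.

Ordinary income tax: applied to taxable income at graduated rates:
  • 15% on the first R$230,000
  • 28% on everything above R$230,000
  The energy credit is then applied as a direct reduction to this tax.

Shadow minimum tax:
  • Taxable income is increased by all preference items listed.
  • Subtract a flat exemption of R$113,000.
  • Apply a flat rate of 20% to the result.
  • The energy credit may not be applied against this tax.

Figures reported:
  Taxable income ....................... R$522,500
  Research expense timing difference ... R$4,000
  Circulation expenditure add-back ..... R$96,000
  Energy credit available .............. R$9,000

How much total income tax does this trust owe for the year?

R$107,400

Shadow minimum tax:
  Adjusted income: R$522,500 + R$4,000 + R$96,000 = R$622,500
  Less exemption R$113,000 → base R$509,500
  R$509,500 × 20% = R$101,900

Ordinary income tax:
  R$230,000 × 15% = R$34,500
  R$292,500 × 28% = R$81,900
  → R$116,400
  Less energy credit R$9,000 → R$107,400

R$107,400 > R$101,900, so the ordinary income tax governs.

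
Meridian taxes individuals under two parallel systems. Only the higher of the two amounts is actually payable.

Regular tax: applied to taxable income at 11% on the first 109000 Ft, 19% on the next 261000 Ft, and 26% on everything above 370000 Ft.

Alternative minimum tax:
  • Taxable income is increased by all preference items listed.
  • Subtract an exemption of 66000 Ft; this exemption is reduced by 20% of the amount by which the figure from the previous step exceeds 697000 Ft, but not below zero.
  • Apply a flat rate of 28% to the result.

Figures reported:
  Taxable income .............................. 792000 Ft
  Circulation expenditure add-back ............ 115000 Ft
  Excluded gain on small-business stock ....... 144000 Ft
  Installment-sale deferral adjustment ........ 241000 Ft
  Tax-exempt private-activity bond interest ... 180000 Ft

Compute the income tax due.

Alternative minimum tax:
  Adjusted income: 792000 Ft + 115000 Ft + 144000 Ft + 241000 Ft + 180000 Ft = 1472000 Ft
  Exemption: 20% × (1472000 Ft − 697000 Ft) = 155000 Ft ≥ 66000 Ft, so the exemption is fully phased out
  Base: 1472000 Ft − 0 Ft = 1472000 Ft
  1472000 Ft × 28% = 412160 Ft

Regular tax:
  109000 Ft × 11% = 11990 Ft
  261000 Ft × 19% = 49590 Ft
  422000 Ft × 26% = 109720 Ft
  → 171300 Ft

412160 Ft > 171300 Ft, so the alternative minimum tax is the binding amount.

412160 Ft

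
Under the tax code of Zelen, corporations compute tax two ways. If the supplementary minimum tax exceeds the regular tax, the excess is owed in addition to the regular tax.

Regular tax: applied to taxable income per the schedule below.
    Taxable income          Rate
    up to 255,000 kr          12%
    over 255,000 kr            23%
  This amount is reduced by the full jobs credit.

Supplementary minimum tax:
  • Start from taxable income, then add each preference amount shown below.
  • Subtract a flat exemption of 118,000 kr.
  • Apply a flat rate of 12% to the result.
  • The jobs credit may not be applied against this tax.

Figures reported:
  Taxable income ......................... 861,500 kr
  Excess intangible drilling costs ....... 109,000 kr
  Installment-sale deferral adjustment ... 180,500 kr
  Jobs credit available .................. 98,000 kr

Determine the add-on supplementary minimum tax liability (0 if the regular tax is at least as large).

Regular tax:
  255,000 kr × 12% = 30,600 kr
  606,500 kr × 23% = 139,495 kr
  → 170,095 kr
  Less jobs credit 98,000 kr → 72,095 kr

Supplementary minimum tax:
  Adjusted income: 861,500 kr + 109,000 kr + 180,500 kr = 1,151,000 kr
  Less exemption 118,000 kr → base 1,033,000 kr
  1,033,000 kr × 12% = 123,960 kr

Excess of supplementary minimum tax over regular tax: 123,960 kr − 72,095 kr = 51,865 kr.

51,865 kr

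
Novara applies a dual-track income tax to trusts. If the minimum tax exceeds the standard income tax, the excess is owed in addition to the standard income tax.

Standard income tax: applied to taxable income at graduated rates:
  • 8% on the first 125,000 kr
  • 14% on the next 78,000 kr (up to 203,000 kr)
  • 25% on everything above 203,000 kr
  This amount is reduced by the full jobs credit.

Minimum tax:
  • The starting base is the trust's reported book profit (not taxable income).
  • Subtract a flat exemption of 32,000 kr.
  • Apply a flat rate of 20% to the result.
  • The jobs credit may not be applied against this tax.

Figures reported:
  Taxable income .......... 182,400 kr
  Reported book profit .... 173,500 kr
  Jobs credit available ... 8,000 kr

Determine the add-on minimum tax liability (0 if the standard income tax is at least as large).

18,264 kr

Standard income tax:
  125,000 kr × 8% = 10,000 kr
  57,400 kr × 14% = 8,036 kr
  → 18,036 kr
  Less jobs credit 8,000 kr → 10,036 kr

Minimum tax:
  Base (reported book profit): 173,500 kr
  Less exemption 32,000 kr → base 141,500 kr
  141,500 kr × 20% = 28,300 kr

Excess of minimum tax over standard income tax: 28,300 kr − 10,036 kr = 18,264 kr.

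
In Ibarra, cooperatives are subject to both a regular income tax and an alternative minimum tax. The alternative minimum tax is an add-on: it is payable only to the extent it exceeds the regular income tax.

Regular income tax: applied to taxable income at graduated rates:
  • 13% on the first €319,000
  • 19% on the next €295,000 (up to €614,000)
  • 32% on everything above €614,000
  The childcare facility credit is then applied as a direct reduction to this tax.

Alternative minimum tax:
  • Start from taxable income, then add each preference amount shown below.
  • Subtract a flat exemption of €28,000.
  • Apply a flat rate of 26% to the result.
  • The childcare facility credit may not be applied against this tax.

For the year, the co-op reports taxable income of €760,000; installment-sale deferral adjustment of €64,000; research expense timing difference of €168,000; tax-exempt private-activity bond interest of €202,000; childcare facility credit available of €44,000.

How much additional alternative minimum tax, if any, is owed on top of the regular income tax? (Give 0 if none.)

€202,920

Regular income tax:
  €319,000 × 13% = €41,470
  €295,000 × 19% = €56,050
  €146,000 × 32% = €46,720
  → €144,240
  Less childcare facility credit €44,000 → €100,240

Alternative minimum tax:
  Adjusted income: €760,000 + €64,000 + €168,000 + €202,000 = €1,194,000
  Less exemption €28,000 → base €1,166,000
  €1,166,000 × 26% = €303,160

Excess of alternative minimum tax over regular income tax: €303,160 − €100,240 = €202,920.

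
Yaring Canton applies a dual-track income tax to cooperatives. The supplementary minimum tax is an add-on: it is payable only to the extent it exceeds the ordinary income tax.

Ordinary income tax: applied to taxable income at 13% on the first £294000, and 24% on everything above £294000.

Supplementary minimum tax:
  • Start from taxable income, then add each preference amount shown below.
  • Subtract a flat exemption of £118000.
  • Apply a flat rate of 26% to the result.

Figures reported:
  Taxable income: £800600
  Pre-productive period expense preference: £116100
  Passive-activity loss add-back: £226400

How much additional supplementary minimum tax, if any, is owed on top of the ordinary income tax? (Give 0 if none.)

£106722

Supplementary minimum tax:
  Adjusted income: £800600 + £116100 + £226400 = £1143100
  Less exemption £118000 → base £1025100
  £1025100 × 26% = £266526

Ordinary income tax:
  £294000 × 13% = £38220
  £506600 × 24% = £121584
  → £159804

Excess of supplementary minimum tax over ordinary income tax: £266526 − £159804 = £106722.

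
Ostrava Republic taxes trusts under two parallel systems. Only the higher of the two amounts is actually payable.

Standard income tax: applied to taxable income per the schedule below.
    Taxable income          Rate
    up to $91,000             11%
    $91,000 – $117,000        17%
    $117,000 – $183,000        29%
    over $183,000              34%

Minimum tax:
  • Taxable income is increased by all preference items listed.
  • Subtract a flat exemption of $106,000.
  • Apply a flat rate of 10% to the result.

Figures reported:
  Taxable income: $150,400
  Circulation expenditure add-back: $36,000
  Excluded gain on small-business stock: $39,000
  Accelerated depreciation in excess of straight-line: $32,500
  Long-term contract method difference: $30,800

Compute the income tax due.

$24,116

Minimum tax:
  Adjusted income: $150,400 + $36,000 + $39,000 + $32,500 + $30,800 = $288,700
  Less exemption $106,000 → base $182,700
  $182,700 × 10% = $18,270

Standard income tax:
  $91,000 × 11% = $10,010
  $26,000 × 17% = $4,420
  $33,400 × 29% = $9,686
  → $24,116

$24,116 > $18,270, so the standard income tax governs.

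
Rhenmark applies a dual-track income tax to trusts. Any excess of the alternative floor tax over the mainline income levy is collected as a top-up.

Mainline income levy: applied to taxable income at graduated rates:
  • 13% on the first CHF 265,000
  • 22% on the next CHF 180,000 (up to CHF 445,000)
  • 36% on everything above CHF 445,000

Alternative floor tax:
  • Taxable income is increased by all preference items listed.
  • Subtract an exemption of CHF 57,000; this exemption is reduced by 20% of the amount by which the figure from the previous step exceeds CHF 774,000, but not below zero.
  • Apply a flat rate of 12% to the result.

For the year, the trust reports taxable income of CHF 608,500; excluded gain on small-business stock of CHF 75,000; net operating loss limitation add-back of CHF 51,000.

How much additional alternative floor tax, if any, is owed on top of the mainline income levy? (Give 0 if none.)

CHF 0

Alternative floor tax:
  Adjusted income: CHF 608,500 + CHF 75,000 + CHF 51,000 = CHF 734,500
  Exemption: CHF 734,500 ≤ CHF 774,000, so full CHF 57,000 applies
  Base: CHF 734,500 − CHF 57,000 = CHF 677,500
  CHF 677,500 × 12% = CHF 81,300

Mainline income levy:
  CHF 265,000 × 13% = CHF 34,450
  CHF 180,000 × 22% = CHF 39,600
  CHF 163,500 × 36% = CHF 58,860
  → CHF 132,910

CHF 81,300 ≤ CHF 132,910, so no add-on is due.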